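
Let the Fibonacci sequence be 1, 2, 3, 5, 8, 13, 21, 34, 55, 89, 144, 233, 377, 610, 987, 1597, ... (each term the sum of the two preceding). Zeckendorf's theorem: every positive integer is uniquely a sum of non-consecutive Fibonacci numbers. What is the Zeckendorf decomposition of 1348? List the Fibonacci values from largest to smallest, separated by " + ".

Greedy algorithm:
1348 − 987 = 361
361 − 233 = 128
128 − 89 = 39
39 − 34 = 5
5 − 5 = 0
So 1348 = 987 + 233 + 89 + 34 + 5, with no two terms consecutive in the sequence.

987 + 233 + 89 + 34 + 5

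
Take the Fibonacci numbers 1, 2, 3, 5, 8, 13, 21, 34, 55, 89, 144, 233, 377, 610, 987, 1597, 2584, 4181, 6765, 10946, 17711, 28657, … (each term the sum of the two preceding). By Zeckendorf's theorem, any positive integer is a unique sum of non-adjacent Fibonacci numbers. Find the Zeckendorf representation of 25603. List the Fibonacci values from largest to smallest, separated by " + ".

17711 + 6765 + 987 + 89 + 34 + 13 + 3 + 1

Greedy algorithm:
25603 − 17711 = 7892
7892 − 6765 = 1127
1127 − 987 = 140
140 − 89 = 51
51 − 34 = 17
17 − 13 = 4
4 − 3 = 1
1 − 1 = 0
So 25603 = 17711 + 6765 + 987 + 89 + 34 + 13 + 3 + 1, with no two terms consecutive in the sequence.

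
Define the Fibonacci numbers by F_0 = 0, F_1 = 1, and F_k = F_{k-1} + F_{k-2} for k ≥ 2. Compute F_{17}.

1597

Iterating the recurrence up to F_{11} = 89 and F_{10} = 55:
F_{12} = F_{11} + F_{10} = 89 + 55 = 144
F_{13} = F_{12} + F_{11} = 144 + 89 = 233
F_{14} = F_{13} + F_{12} = 233 + 144 = 377
F_{15} = F_{14} + F_{13} = 377 + 233 = 610
F_{16} = F_{15} + F_{14} = 610 + 377 = 987
F_{17} = F_{16} + F_{15} = 987 + 610 = 1597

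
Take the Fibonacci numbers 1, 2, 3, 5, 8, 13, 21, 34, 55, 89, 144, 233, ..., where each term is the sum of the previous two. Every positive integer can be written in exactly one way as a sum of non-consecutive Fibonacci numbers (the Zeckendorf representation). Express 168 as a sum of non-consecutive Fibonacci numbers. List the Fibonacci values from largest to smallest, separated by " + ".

subtract 144 from 168: 24 remains
subtract 21 from 24: 3 remains
subtract 3 from 3: 0 remains
So 168 = 144 + 21 + 3, with no two terms consecutive in the sequence.

144 + 21 + 3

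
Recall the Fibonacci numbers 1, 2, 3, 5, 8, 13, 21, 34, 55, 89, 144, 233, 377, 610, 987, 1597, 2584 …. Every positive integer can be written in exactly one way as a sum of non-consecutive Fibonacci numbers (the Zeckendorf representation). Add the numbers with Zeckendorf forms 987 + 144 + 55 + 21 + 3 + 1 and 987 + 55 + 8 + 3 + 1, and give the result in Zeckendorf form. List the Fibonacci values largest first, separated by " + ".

The two numbers are 1211 and 1054, so their sum is 2265.
take 1597 (≤ 2265); 2265 − 1597 = 668
take 610 (≤ 668); 668 − 610 = 58
take 55 (≤ 58); 58 − 55 = 3
take 3 (≤ 3); 3 − 3 = 0

1597 + 610 + 55 + 3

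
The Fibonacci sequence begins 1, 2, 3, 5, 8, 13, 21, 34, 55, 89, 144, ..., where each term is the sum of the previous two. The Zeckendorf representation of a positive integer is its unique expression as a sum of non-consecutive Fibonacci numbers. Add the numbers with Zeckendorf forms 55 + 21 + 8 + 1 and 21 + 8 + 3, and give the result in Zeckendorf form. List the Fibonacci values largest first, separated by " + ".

The two numbers are 85 and 32, so their sum is 117.
largest Fibonacci ≤ 117 is 89; 117 − 89 = 28
largest Fibonacci ≤ 28 is 21; 28 − 21 = 7
largest Fibonacci ≤ 7 is 5; 7 − 5 = 2
largest Fibonacci ≤ 2 is 2; 2 − 2 = 0

89 + 21 + 5 + 2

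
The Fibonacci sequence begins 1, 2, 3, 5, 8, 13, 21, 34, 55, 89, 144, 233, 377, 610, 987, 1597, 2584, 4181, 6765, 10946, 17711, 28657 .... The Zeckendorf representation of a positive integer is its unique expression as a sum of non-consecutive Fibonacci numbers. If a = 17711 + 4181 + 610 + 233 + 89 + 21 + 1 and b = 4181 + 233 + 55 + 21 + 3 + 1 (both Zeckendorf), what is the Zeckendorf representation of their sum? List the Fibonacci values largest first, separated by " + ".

The two numbers are 22846 and 4494, so their sum is 27340.
Greedily peel off the largest Fibonacci term at each step:
17711 ≤ 27340 < 28657, so take 17711; remainder 9629
6765 ≤ 9629 < 10946, so take 6765; remainder 2864
2584 ≤ 2864 < 4181, so take 2584; remainder 280
233 ≤ 280 < 377, so take 233; remainder 47
34 ≤ 47 < 55, so take 34; remainder 13
13 ≤ 13 < 21, so take 13; remainder 0

17711 + 6765 + 2584 + 233 + 34 + 13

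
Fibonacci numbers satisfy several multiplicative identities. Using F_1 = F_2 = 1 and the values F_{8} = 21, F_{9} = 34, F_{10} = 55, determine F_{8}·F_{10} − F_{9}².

-1

21·55 − 34² = 1155 − 1156 = -1. (Cassini's identity: F_{k−1}F_{k+1} − F_k² = (−1)^k.)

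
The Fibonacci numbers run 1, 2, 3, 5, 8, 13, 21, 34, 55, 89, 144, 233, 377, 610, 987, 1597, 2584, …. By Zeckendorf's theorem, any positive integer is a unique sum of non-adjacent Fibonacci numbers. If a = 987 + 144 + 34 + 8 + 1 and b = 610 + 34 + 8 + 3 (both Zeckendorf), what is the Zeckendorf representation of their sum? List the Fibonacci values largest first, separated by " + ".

The two numbers are 1174 and 655, so their sum is 1829.
Greedy algorithm:
subtract 1597 from 1829: 232 remains
subtract 144 from 232: 88 remains
subtract 55 from 88: 33 remains
subtract 21 from 33: 12 remains
subtract 8 from 12: 4 remains
subtract 3 from 4: 1 remains
subtract 1 from 1: 0 remains

1597 + 144 + 55 + 21 + 8 + 3 + 1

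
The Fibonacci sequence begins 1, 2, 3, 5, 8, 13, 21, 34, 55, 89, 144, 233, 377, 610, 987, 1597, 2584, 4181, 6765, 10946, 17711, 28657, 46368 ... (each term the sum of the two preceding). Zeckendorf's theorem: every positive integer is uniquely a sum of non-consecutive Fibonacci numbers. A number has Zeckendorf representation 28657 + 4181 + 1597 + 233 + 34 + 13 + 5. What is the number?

28657 + 4181 + 1597 + 233 + 34 + 13 + 5 = 34720.

34720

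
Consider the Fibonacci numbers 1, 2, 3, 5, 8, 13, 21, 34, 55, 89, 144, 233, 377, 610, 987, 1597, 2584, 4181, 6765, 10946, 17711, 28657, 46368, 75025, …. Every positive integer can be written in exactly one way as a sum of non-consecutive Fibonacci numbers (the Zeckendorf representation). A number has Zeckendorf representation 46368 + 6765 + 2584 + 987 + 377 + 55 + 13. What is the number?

57149

46368 + 6765 + 2584 + 987 + 377 + 55 + 13 = 57149.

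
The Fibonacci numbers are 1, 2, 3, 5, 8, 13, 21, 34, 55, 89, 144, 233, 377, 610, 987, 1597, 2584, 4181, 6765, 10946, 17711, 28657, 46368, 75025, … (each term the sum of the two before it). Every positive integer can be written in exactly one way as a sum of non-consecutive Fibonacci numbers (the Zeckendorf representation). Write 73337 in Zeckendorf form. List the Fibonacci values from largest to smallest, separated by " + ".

take 46368 (≤ 73337); 73337 − 46368 = 26969
take 17711 (≤ 26969); 26969 − 17711 = 9258
take 6765 (≤ 9258); 9258 − 6765 = 2493
take 1597 (≤ 2493); 2493 − 1597 = 896
take 610 (≤ 896); 896 − 610 = 286
take 233 (≤ 286); 286 − 233 = 53
take 34 (≤ 53); 53 − 34 = 19
take 13 (≤ 19); 19 − 13 = 6
take 5 (≤ 6); 6 − 5 = 1
take 1 (≤ 1); 1 − 1 = 0
So 73337 = 46368 + 17711 + 6765 + 1597 + 610 + 233 + 34 + 13 + 5 + 1, with no two terms consecutive in the sequence.

46368 + 17711 + 6765 + 1597 + 610 + 233 + 34 + 13 + 5 + 1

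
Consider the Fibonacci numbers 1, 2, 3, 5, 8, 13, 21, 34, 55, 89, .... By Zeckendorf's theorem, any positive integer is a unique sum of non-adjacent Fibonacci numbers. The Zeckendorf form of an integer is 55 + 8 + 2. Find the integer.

65

55 + 8 + 2 = 65.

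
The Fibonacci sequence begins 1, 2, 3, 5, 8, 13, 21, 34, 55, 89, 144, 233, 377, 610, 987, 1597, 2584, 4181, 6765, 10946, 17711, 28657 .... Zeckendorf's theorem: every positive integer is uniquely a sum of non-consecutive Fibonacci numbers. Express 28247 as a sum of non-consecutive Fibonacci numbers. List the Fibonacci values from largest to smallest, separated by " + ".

Greedy algorithm:
28247: greatest Fibonacci not exceeding it is 17711, leaving 10536
10536: greatest Fibonacci not exceeding it is 6765, leaving 3771
3771: greatest Fibonacci not exceeding it is 2584, leaving 1187
1187: greatest Fibonacci not exceeding it is 987, leaving 200
200: greatest Fibonacci not exceeding it is 144, leaving 56
56: greatest Fibonacci not exceeding it is 55, leaving 1
1: greatest Fibonacci not exceeding it is 1, leaving 0
So 28247 = 17711 + 6765 + 2584 + 987 + 144 + 55 + 1, with no two terms consecutive in the sequence.

17711 + 6765 + 2584 + 987 + 144 + 55 + 1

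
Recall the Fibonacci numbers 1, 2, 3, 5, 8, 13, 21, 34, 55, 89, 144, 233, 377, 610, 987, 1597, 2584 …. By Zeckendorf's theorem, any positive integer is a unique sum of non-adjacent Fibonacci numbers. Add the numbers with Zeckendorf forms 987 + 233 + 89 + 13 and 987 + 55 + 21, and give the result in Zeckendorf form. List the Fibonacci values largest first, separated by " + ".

The two numbers are 1322 and 1063, so their sum is 2385.
Greedy algorithm:
2385: greatest Fibonacci not exceeding it is 1597, leaving 788
788: greatest Fibonacci not exceeding it is 610, leaving 178
178: greatest Fibonacci not exceeding it is 144, leaving 34
34: greatest Fibonacci not exceeding it is 34, leaving 0

1597 + 610 + 144 + 34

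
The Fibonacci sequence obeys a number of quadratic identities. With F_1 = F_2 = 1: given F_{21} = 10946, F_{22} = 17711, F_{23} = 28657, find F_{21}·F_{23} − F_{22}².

1

10946·28657 − 17711² = 313679522 − 313679521 = 1. (Cassini's identity: F_{k−1}F_{k+1} − F_k² = (−1)^k.)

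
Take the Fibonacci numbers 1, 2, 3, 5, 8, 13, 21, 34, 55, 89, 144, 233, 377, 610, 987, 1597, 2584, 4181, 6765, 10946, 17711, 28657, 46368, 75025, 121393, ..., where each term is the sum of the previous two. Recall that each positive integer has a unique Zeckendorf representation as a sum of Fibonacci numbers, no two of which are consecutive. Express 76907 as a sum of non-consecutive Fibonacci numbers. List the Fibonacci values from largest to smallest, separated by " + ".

Greedy algorithm:
subtract 75025 from 76907: 1882 remains
subtract 1597 from 1882: 285 remains
subtract 233 from 285: 52 remains
subtract 34 from 52: 18 remains
subtract 13 from 18: 5 remains
subtract 5 from 5: 0 remains
So 76907 = 75025 + 1597 + 233 + 34 + 13 + 5, with no two terms consecutive in the sequence.

75025 + 1597 + 233 + 34 + 13 + 5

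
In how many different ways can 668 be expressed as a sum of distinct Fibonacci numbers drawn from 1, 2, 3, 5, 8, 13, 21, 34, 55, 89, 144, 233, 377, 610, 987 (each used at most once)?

Each representation comes from the Zeckendorf form by replacing some F_k with F_{k−1} + F_{k−2} where possible.
668 = 610+55+3 = 610+55+2+1 = 610+34+21+3 = 377+233+55+3 = … (17 more), for 21 in all.

21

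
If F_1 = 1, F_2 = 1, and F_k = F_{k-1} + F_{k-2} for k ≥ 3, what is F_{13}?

233

Iterating the recurrence up to F_{7} = 13 and F_{6} = 8:
F_{8} = F_{7} + F_{6} = 13 + 8 = 21
F_{9} = F_{8} + F_{7} = 21 + 13 = 34
F_{10} = F_{9} + F_{8} = 34 + 21 = 55
F_{11} = F_{10} + F_{9} = 55 + 34 = 89
F_{12} = F_{11} + F_{10} = 89 + 55 = 144
F_{13} = F_{12} + F_{11} = 144 + 89 = 233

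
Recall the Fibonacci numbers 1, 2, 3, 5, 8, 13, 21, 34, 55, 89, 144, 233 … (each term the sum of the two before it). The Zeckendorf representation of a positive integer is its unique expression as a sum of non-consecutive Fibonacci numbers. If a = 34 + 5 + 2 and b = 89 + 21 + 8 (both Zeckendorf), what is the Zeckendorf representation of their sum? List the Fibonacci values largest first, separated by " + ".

The two numbers are 41 and 118, so their sum is 159.
Greedily peel off the largest Fibonacci term at each step:
subtract 144 from 159: 15 remains
subtract 13 from 15: 2 remains
subtract 2 from 2: 0 remains

144 + 13 + 2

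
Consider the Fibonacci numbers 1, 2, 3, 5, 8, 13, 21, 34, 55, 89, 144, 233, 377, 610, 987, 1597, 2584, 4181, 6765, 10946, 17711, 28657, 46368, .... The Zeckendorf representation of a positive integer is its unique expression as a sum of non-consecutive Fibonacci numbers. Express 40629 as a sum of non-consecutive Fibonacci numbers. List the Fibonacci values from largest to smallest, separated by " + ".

Greedy algorithm:
subtract 28657 from 40629: 11972 remains
subtract 10946 from 11972: 1026 remains
subtract 987 from 1026: 39 remains
subtract 34 from 39: 5 remains
subtract 5 from 5: 0 remains
So 40629 = 28657 + 10946 + 987 + 34 + 5, with no two terms consecutive in the sequence.

28657 + 10946 + 987 + 34 + 5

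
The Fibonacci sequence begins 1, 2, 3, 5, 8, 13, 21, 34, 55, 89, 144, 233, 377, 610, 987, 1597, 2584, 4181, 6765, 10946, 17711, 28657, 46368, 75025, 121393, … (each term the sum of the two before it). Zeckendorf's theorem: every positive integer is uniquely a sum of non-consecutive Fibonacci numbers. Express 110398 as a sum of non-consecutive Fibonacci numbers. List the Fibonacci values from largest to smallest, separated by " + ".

75025 + 28657 + 4181 + 1597 + 610 + 233 + 89 + 5 + 1

Greedy algorithm:
110398 − 75025 = 35373
35373 − 28657 = 6716
6716 − 4181 = 2535
2535 − 1597 = 938
938 − 610 = 328
328 − 233 = 95
95 − 89 = 6
6 − 5 = 1
1 − 1 = 0
So 110398 = 75025 + 28657 + 4181 + 1597 + 610 + 233 + 89 + 5 + 1, with no two terms consecutive in the sequence.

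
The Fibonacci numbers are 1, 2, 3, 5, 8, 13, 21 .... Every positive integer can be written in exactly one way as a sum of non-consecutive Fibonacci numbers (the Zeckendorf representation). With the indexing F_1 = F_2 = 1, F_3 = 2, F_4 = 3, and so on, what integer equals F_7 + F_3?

15

F_7 + F_3 = 13 + 2 = 15.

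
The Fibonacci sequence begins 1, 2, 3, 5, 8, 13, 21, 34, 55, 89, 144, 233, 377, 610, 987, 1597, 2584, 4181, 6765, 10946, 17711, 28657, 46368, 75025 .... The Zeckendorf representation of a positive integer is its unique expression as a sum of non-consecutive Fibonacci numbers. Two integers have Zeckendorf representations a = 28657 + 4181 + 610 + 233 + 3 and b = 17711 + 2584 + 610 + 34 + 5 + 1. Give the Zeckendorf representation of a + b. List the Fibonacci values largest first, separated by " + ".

The two numbers are 33684 and 20945, so their sum is 54629.
54629 − 46368 = 8261
8261 − 6765 = 1496
1496 − 987 = 509
509 − 377 = 132
132 − 89 = 43
43 − 34 = 9
9 − 8 = 1
1 − 1 = 0

46368 + 6765 + 987 + 377 + 89 + 34 + 8 + 1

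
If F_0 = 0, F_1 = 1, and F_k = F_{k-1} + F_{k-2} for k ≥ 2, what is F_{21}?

Iterating the recurrence up to F_{17} = 1597 and F_{16} = 987:
F_{18} = F_{17} + F_{16} = 1597 + 987 = 2584
F_{19} = F_{18} + F_{17} = 2584 + 1597 = 4181
F_{20} = F_{19} + F_{18} = 4181 + 2584 = 6765
F_{21} = F_{20} + F_{19} = 6765 + 4181 = 10946

10946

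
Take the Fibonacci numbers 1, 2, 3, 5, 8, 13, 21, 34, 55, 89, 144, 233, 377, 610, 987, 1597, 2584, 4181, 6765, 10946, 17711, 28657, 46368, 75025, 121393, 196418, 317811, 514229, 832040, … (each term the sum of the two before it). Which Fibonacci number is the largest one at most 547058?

514229

514229 ≤ 547058 < 832040, so the largest Fibonacci number not exceeding 547058 is 514229.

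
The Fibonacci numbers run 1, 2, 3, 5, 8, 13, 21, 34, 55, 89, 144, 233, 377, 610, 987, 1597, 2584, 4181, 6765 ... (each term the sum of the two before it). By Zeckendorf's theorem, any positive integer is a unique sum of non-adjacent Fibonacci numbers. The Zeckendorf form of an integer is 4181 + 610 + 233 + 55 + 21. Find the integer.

4181 + 610 + 233 + 55 + 21 = 5100.

5100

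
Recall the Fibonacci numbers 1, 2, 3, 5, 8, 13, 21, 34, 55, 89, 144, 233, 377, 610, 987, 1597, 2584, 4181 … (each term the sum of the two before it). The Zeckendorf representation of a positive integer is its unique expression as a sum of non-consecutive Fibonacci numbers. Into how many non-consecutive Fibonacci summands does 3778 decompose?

3778: greatest Fibonacci not exceeding it is 2584, leaving 1194
1194: greatest Fibonacci not exceeding it is 987, leaving 207
207: greatest Fibonacci not exceeding it is 144, leaving 63
63: greatest Fibonacci not exceeding it is 55, leaving 8
8: greatest Fibonacci not exceeding it is 8, leaving 0
3778 = 2584 + 987 + 144 + 55 + 8, which has 5 terms.

5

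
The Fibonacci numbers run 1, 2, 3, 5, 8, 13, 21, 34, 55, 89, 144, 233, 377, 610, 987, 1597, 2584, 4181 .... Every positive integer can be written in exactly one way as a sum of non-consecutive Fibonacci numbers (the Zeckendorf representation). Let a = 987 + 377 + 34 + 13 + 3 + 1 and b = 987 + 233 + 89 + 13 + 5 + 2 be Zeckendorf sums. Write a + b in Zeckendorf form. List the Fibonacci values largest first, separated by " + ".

2584 + 144 + 13 + 3

The two numbers are 1415 and 1329, so their sum is 2744.
2584 ≤ 2744 < 4181, so take 2584; remainder 160
144 ≤ 160 < 233, so take 144; remainder 16
13 ≤ 16 < 21, so take 13; remainder 3
3 ≤ 3 < 5, so take 3; remainder 0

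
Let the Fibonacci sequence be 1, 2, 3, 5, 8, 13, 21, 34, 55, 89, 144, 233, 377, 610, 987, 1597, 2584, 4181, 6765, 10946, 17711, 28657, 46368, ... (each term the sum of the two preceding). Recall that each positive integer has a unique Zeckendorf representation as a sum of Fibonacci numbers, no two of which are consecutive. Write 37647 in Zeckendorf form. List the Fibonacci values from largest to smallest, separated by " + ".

28657 + 6765 + 1597 + 610 + 13 + 5

Greedy algorithm:
28657 ≤ 37647 < 46368, so take 28657; remainder 8990
6765 ≤ 8990 < 10946, so take 6765; remainder 2225
1597 ≤ 2225 < 2584, so take 1597; remainder 628
610 ≤ 628 < 987, so take 610; remainder 18
13 ≤ 18 < 21, so take 13; remainder 5
5 ≤ 5 < 8, so take 5; remainder 0
So 37647 = 28657 + 6765 + 1597 + 610 + 13 + 5, with no two terms consecutive in the sequence.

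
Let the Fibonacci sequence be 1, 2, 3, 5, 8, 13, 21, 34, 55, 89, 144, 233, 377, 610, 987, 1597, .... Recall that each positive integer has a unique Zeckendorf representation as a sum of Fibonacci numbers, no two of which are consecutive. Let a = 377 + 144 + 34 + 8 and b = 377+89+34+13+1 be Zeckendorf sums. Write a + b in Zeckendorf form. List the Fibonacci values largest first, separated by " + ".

The two numbers are 563 and 514, so their sum is 1077.
subtract 987 from 1077: 90 remains
subtract 89 from 90: 1 remains
subtract 1 from 1: 0 remains

987 + 89 + 1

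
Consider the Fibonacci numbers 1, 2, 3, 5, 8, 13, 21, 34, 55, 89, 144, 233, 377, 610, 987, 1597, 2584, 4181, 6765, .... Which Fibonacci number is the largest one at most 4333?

4181 ≤ 4333 < 6765, so the largest Fibonacci number not exceeding 4333 is 4181.

4181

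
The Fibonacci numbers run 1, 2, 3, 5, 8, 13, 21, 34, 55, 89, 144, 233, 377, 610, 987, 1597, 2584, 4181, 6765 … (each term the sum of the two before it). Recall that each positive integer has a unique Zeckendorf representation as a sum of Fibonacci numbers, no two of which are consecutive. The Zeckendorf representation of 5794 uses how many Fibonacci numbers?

4

5794: greatest Fibonacci not exceeding it is 4181, leaving 1613
1613: greatest Fibonacci not exceeding it is 1597, leaving 16
16: greatest Fibonacci not exceeding it is 13, leaving 3
3: greatest Fibonacci not exceeding it is 3, leaving 0
5794 = 4181 + 1597 + 13 + 3, which has 4 terms.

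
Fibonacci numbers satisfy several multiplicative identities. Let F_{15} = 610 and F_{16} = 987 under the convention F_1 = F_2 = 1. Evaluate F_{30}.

By the doubling identity F_{2k} = F_k(2F_{k+1} − F_k): F_{30} = 610·(2·987 − 610) = 610·1364 = 832040.

832040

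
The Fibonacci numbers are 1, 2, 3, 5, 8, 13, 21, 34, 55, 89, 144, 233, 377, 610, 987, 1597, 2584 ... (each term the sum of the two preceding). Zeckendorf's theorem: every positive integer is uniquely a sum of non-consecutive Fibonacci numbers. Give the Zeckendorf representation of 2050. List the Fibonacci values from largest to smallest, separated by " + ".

Greedily peel off the largest Fibonacci term at each step:
largest Fibonacci ≤ 2050 is 1597; 2050 − 1597 = 453
largest Fibonacci ≤ 453 is 377; 453 − 377 = 76
largest Fibonacci ≤ 76 is 55; 76 − 55 = 21
largest Fibonacci ≤ 21 is 21; 21 − 21 = 0
So 2050 = 1597 + 377 + 55 + 21, with no two terms consecutive in the sequence.

1597 + 377 + 55 + 21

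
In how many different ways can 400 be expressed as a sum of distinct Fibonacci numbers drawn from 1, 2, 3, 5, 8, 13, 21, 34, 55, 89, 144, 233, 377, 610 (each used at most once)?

11

Starting from the Zeckendorf form and repeatedly splitting a term F_k into F_{k−1} + F_{k−2} (when neither is already used) reaches every representation.
400 = 377+21+2 = 377+13+8+2 = 233+144+21+2 = 377+13+5+3+2 = 233+144+13+8+2 = … (6 more), for 11 in all.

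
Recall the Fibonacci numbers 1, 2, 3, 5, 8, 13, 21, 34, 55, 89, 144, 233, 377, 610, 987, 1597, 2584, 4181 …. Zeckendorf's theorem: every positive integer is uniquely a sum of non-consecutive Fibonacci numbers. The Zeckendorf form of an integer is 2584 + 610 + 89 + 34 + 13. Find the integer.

3330

2584 + 610 + 89 + 34 + 13 = 3330.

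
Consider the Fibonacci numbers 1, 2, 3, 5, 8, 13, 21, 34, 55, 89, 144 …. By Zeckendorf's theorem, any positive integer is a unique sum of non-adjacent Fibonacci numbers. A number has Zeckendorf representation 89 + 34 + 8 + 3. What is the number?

134

89 + 34 + 8 + 3 = 134.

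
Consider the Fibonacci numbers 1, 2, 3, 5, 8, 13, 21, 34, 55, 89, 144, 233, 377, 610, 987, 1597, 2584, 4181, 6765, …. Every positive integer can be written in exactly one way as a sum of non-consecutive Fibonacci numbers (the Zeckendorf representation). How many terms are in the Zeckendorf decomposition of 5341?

largest Fibonacci ≤ 5341 is 4181; 5341 − 4181 = 1160
largest Fibonacci ≤ 1160 is 987; 1160 − 987 = 173
largest Fibonacci ≤ 173 is 144; 173 − 144 = 29
largest Fibonacci ≤ 29 is 21; 29 − 21 = 8
largest Fibonacci ≤ 8 is 8; 8 − 8 = 0
5341 = 4181 + 987 + 144 + 21 + 8, which has 5 terms.

5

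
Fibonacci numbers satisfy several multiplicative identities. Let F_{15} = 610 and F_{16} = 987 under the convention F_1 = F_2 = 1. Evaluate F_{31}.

By F_{2k+1} = F_k² + F_{k+1}²: F_{31} = 610² + 987² = 372100 + 974169 = 1346269.

1346269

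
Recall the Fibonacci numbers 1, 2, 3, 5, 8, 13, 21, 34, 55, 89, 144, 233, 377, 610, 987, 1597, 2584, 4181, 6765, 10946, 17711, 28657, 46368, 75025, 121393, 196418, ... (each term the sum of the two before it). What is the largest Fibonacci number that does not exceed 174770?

121393

121393 ≤ 174770 < 196418, so the largest Fibonacci number not exceeding 174770 is 121393.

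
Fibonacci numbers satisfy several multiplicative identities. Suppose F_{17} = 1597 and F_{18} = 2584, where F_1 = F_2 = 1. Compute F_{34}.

5702887

By the doubling identity F_{2k} = F_k(2F_{k+1} − F_k): F_{34} = 1597·(2·2584 − 1597) = 1597·3571 = 5702887.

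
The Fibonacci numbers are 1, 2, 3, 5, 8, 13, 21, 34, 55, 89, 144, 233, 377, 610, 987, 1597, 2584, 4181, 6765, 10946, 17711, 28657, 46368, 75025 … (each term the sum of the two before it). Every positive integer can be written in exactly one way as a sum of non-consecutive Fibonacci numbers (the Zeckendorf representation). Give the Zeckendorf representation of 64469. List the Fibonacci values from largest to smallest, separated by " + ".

64469: greatest Fibonacci not exceeding it is 46368, leaving 18101
18101: greatest Fibonacci not exceeding it is 17711, leaving 390
390: greatest Fibonacci not exceeding it is 377, leaving 13
13: greatest Fibonacci not exceeding it is 13, leaving 0
So 64469 = 46368 + 17711 + 377 + 13, with no two terms consecutive in the sequence.

46368 + 17711 + 377 + 13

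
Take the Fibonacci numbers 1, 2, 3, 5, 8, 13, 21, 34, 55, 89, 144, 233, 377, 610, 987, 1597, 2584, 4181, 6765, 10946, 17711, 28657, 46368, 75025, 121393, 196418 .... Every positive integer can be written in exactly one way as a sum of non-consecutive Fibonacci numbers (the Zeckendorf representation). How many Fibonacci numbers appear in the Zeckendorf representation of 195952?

subtract 121393 from 195952: 74559 remains
subtract 46368 from 74559: 28191 remains
subtract 17711 from 28191: 10480 remains
subtract 6765 from 10480: 3715 remains
subtract 2584 from 3715: 1131 remains
subtract 987 from 1131: 144 remains
subtract 144 from 144: 0 remains
195952 = 121393 + 46368 + 17711 + 6765 + 2584 + 987 + 144, which has 7 terms.

7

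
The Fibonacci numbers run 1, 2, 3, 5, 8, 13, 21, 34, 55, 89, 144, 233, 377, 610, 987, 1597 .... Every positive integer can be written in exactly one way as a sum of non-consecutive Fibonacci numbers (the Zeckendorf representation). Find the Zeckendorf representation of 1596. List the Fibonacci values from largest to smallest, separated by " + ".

Greedy algorithm:
1596: greatest Fibonacci not exceeding it is 987, leaving 609
609: greatest Fibonacci not exceeding it is 377, leaving 232
232: greatest Fibonacci not exceeding it is 144, leaving 88
88: greatest Fibonacci not exceeding it is 55, leaving 33
33: greatest Fibonacci not exceeding it is 21, leaving 12
12: greatest Fibonacci not exceeding it is 8, leaving 4
4: greatest Fibonacci not exceeding it is 3, leaving 1
1: greatest Fibonacci not exceeding it is 1, leaving 0
So 1596 = 987 + 377 + 144 + 55 + 21 + 8 + 3 + 1, with no two terms consecutive in the sequence.

987 + 377 + 144 + 55 + 21 + 8 + 3 + 1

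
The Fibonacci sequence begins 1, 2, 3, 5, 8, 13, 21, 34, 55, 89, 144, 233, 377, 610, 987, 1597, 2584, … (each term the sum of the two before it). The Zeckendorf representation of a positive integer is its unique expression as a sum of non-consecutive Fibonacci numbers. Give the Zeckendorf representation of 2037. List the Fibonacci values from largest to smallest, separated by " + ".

1597 + 377 + 55 + 8

Greedily peel off the largest Fibonacci term at each step:
take 1597 (≤ 2037); 2037 − 1597 = 440
take 377 (≤ 440); 440 − 377 = 63
take 55 (≤ 63); 63 − 55 = 8
take 8 (≤ 8); 8 − 8 = 0
So 2037 = 1597 + 377 + 55 + 8, with no two terms consecutive in the sequence.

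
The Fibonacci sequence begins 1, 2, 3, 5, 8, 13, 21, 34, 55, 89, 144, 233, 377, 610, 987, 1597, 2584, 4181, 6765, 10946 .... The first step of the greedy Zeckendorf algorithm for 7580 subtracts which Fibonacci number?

6765 ≤ 7580 < 10946, so the largest Fibonacci number not exceeding 7580 is 6765.

6765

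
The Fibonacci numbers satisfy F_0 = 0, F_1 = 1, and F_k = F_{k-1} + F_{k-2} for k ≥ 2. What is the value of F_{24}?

46368

Iterating the recurrence up to F_{17} = 1597 and F_{16} = 987:
F_{18} = F_{17} + F_{16} = 1597 + 987 = 2584
F_{19} = F_{18} + F_{17} = 2584 + 1597 = 4181
F_{20} = F_{19} + F_{18} = 4181 + 2584 = 6765
F_{21} = F_{20} + F_{19} = 6765 + 4181 = 10946
F_{22} = F_{21} + F_{20} = 10946 + 6765 = 17711
F_{23} = F_{22} + F_{21} = 17711 + 10946 = 28657
F_{24} = F_{23} + F_{22} = 28657 + 17711 = 46368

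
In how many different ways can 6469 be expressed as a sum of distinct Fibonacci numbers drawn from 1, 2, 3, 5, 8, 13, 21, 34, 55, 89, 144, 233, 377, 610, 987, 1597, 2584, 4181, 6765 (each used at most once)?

6469 = 4181+1597+610+55+21+5 = 4181+1597+610+55+21+3+2 = 4181+1597+610+55+13+8+5 = 4181+1597+377+233+55+21+5 = … (38 more), for 42 in all.

42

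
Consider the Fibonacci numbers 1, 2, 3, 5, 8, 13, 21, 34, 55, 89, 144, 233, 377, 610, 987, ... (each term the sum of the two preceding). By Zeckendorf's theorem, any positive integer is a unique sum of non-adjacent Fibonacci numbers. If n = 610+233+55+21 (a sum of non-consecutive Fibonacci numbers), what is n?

919

610+233+55+21 = 919.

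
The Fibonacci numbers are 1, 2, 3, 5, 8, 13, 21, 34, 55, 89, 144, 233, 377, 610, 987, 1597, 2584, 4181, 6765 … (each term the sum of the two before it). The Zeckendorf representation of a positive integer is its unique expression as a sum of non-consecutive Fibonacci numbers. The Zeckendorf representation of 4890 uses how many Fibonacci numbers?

5

Greedily peel off the largest Fibonacci term at each step:
take 4181 (≤ 4890); 4890 − 4181 = 709
take 610 (≤ 709); 709 − 610 = 99
take 89 (≤ 99); 99 − 89 = 10
take 8 (≤ 10); 10 − 8 = 2
take 2 (≤ 2); 2 − 2 = 0
4890 = 4181 + 610 + 89 + 8 + 2, which has 5 terms.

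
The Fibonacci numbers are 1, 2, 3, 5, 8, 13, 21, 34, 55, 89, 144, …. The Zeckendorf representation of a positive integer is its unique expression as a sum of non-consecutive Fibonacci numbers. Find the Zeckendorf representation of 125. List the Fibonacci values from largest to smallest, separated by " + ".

89 + 34 + 2

89 ≤ 125 < 144, so take 89; remainder 36
34 ≤ 36 < 55, so take 34; remainder 2
2 ≤ 2 < 3, so take 2; remainder 0
So 125 = 89 + 34 + 2, with no two terms consecutive in the sequence.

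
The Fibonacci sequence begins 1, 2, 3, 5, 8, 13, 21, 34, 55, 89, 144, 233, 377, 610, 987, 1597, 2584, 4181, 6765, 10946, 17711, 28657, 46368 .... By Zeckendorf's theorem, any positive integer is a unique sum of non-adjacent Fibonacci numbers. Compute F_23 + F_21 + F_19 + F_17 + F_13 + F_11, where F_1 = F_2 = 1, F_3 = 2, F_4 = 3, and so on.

F_23 + F_21 + F_19 + F_17 + F_13 + F_11 = 28657 + 10946 + 4181 + 1597 + 233 + 89 = 45703.

45703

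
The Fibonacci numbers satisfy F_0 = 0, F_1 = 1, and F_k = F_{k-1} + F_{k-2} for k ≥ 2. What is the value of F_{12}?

144

Iterating the recurrence up to F_{4} = 3 and F_{3} = 2:
F_{5} = F_{4} + F_{3} = 3 + 2 = 5
F_{6} = F_{5} + F_{4} = 5 + 3 = 8
F_{7} = F_{6} + F_{5} = 8 + 5 = 13
F_{8} = F_{7} + F_{6} = 13 + 8 = 21
F_{9} = F_{8} + F_{7} = 21 + 13 = 34
F_{10} = F_{9} + F_{8} = 34 + 21 = 55
F_{11} = F_{10} + F_{9} = 55 + 34 = 89
F_{12} = F_{11} + F_{10} = 89 + 55 = 144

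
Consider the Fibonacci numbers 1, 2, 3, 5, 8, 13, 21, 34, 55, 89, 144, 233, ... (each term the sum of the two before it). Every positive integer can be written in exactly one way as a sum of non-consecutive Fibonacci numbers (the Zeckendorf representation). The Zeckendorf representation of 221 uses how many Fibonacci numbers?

Repeatedly subtract the largest Fibonacci number that fits:
take 144 (≤ 221); 221 − 144 = 77
take 55 (≤ 77); 77 − 55 = 22
take 21 (≤ 22); 22 − 21 = 1
take 1 (≤ 1); 1 − 1 = 0
221 = 144 + 55 + 21 + 1, which has 4 terms.

4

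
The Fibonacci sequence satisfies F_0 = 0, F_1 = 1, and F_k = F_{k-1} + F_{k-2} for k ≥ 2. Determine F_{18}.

Iterating the recurrence up to F_{11} = 89 and F_{10} = 55:
F_{12} = F_{11} + F_{10} = 89 + 55 = 144
F_{13} = F_{12} + F_{11} = 144 + 89 = 233
F_{14} = F_{13} + F_{12} = 233 + 144 = 377
F_{15} = F_{14} + F_{13} = 377 + 233 = 610
F_{16} = F_{15} + F_{14} = 610 + 377 = 987
F_{17} = F_{16} + F_{15} = 987 + 610 = 1597
F_{18} = F_{17} + F_{16} = 1597 + 987 = 2584

2584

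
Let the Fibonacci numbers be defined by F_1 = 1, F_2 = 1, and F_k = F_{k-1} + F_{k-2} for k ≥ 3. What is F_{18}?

2584

Iterating the recurrence up to F_{11} = 89 and F_{10} = 55:
F_{12} = F_{11} + F_{10} = 89 + 55 = 144
F_{13} = F_{12} + F_{11} = 144 + 89 = 233
F_{14} = F_{13} + F_{12} = 233 + 144 = 377
F_{15} = F_{14} + F_{13} = 377 + 233 = 610
F_{16} = F_{15} + F_{14} = 610 + 377 = 987
F_{17} = F_{16} + F_{15} = 987 + 610 = 1597
F_{18} = F_{17} + F_{16} = 1597 + 987 = 2584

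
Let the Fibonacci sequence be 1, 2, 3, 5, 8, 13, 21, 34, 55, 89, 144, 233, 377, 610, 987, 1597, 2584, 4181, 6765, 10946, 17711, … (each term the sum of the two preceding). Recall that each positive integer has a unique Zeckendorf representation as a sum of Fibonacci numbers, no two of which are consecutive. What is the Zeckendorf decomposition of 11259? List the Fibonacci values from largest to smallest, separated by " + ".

10946 + 233 + 55 + 21 + 3 + 1

Greedy algorithm:
10946 ≤ 11259 < 17711, so take 10946; remainder 313
233 ≤ 313 < 377, so take 233; remainder 80
55 ≤ 80 < 89, so take 55; remainder 25
21 ≤ 25 < 34, so take 21; remainder 4
3 ≤ 4 < 5, so take 3; remainder 1
1 ≤ 1 < 2, so take 1; remainder 0
So 11259 = 10946 + 233 + 55 + 21 + 3 + 1, with no two terms consecutive in the sequence.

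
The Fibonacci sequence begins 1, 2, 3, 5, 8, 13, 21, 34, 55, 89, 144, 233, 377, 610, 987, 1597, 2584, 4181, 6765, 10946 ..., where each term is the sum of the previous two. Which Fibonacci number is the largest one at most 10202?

6765 ≤ 10202 < 10946, so the largest Fibonacci number not exceeding 10202 is 6765.

6765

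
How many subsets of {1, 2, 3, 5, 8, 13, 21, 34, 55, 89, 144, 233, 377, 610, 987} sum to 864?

20

Each representation comes from the Zeckendorf form by replacing some F_k with F_{k−1} + F_{k−2} where possible.
864 = 610+233+21 = 610+233+13+8 = 610+144+89+21 = … (17 more), for 20 in all.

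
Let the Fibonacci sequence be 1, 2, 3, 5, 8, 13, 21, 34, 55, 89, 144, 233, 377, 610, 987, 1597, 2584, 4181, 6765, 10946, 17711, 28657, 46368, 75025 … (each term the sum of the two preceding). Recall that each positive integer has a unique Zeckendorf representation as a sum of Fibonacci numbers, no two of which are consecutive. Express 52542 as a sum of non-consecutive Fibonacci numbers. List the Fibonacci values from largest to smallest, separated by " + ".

46368 + 4181 + 1597 + 377 + 13 + 5 + 1

52542 − 46368 = 6174
6174 − 4181 = 1993
1993 − 1597 = 396
396 − 377 = 19
19 − 13 = 6
6 − 5 = 1
1 − 1 = 0
So 52542 = 46368 + 4181 + 1597 + 377 + 13 + 5 + 1, with no two terms consecutive in the sequence.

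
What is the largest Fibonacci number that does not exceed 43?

34

34 ≤ 43 < 55, so the largest Fibonacci number not exceeding 43 is 34.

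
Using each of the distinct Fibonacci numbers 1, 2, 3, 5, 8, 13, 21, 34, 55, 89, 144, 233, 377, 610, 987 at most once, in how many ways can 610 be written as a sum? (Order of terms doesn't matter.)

7

Starting from the Zeckendorf form and repeatedly splitting a term F_k into F_{k−1} + F_{k−2} (when neither is already used) reaches every representation.
610 = 610 = 377+233 = 377+144+89 = 377+144+55+34 = 377+144+55+21+13 = … (2 more), for 7 in all.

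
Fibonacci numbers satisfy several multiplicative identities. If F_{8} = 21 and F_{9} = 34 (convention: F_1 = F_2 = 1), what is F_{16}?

By the doubling identity F_{2k} = F_k(2F_{k+1} − F_k): F_{16} = 21·(2·34 − 21) = 21·47 = 987.

987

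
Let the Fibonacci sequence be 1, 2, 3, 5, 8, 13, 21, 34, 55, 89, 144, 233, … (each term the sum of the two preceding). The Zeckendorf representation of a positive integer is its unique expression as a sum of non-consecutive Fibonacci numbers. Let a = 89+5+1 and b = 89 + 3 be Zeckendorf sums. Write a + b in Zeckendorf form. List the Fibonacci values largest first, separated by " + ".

The two numbers are 95 and 92, so their sum is 187.
144 ≤ 187 < 233, so take 144; remainder 43
34 ≤ 43 < 55, so take 34; remainder 9
8 ≤ 9 < 13, so take 8; remainder 1
1 ≤ 1 < 2, so take 1; remainder 0

144 + 34 + 8 + 1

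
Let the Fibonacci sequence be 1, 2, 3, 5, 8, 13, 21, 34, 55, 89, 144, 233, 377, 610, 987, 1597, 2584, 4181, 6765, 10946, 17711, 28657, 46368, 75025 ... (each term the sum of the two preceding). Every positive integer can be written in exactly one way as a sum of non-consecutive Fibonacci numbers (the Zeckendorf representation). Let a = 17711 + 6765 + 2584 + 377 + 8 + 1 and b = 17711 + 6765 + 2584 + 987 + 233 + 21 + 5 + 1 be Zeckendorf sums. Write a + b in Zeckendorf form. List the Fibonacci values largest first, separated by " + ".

46368 + 6765 + 2584 + 34 + 2

The two numbers are 27446 and 28307, so their sum is 55753.
Repeatedly subtract the largest Fibonacci number that fits:
55753: greatest Fibonacci not exceeding it is 46368, leaving 9385
9385: greatest Fibonacci not exceeding it is 6765, leaving 2620
2620: greatest Fibonacci not exceeding it is 2584, leaving 36
36: greatest Fibonacci not exceeding it is 34, leaving 2
2: greatest Fibonacci not exceeding it is 2, leaving 0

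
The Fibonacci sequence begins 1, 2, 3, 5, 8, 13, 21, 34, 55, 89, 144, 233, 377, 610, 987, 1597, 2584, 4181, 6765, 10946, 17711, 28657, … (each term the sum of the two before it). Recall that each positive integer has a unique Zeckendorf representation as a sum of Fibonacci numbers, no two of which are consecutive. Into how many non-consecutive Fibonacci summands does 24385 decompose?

9

24385 − 17711 = 6674
6674 − 4181 = 2493
2493 − 1597 = 896
896 − 610 = 286
286 − 233 = 53
53 − 34 = 19
19 − 13 = 6
6 − 5 = 1
1 − 1 = 0
24385 = 17711 + 4181 + 1597 + 610 + 233 + 34 + 13 + 5 + 1, which has 9 terms.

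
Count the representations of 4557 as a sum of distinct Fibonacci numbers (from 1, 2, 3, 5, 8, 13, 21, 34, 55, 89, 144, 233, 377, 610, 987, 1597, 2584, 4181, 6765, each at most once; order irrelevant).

4557 = 4181+233+89+34+13+5+2 = 2584+1597+233+89+34+13+5+2 = 2584+987+610+233+89+34+13+5+2 — 3 representations.

3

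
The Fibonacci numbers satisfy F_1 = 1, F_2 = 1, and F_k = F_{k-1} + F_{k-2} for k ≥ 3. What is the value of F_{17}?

1597

Iterating the recurrence up to F_{12} = 144 and F_{11} = 89:
F_{13} = F_{12} + F_{11} = 144 + 89 = 233
F_{14} = F_{13} + F_{12} = 233 + 144 = 377
F_{15} = F_{14} + F_{13} = 377 + 233 = 610
F_{16} = F_{15} + F_{14} = 610 + 377 = 987
F_{17} = F_{16} + F_{15} = 987 + 610 = 1597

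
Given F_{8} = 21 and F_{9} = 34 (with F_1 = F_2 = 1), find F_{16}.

987

By the doubling identity F_{2k} = F_k(2F_{k+1} − F_k): F_{16} = 21·(2·34 − 21) = 21·47 = 987.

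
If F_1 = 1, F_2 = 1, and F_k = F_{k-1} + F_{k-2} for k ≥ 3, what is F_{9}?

34

Iterating the recurrence up to F_{2} = 1 and F_{1} = 1:
F_{3} = F_{2} + F_{1} = 1 + 1 = 2
F_{4} = F_{3} + F_{2} = 2 + 1 = 3
F_{5} = F_{4} + F_{3} = 3 + 2 = 5
F_{6} = F_{5} + F_{4} = 5 + 3 = 8
F_{7} = F_{6} + F_{5} = 8 + 5 = 13
F_{8} = F_{7} + F_{6} = 13 + 8 = 21
F_{9} = F_{8} + F_{7} = 21 + 13 = 34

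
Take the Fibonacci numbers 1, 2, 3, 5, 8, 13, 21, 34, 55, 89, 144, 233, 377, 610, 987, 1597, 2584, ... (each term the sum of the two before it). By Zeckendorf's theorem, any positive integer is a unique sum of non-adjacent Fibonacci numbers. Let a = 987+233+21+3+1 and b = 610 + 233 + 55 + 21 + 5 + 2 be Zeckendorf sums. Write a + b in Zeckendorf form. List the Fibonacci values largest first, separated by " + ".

The two numbers are 1245 and 926, so their sum is 2171.
Greedily peel off the largest Fibonacci term at each step:
take 1597 (≤ 2171); 2171 − 1597 = 574
take 377 (≤ 574); 574 − 377 = 197
take 144 (≤ 197); 197 − 144 = 53
take 34 (≤ 53); 53 − 34 = 19
take 13 (≤ 19); 19 − 13 = 6
take 5 (≤ 6); 6 − 5 = 1
take 1 (≤ 1); 1 − 1 = 0

1597 + 377 + 144 + 34 + 13 + 5 + 1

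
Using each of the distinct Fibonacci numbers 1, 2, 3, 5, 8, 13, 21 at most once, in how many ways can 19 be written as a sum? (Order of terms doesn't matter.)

3

Each representation comes from the Zeckendorf form by replacing some F_k with F_{k−1} + F_{k−2} where possible.
19 = 13+5+1 = 13+3+2+1 = 8+5+3+2+1 — 3 representations.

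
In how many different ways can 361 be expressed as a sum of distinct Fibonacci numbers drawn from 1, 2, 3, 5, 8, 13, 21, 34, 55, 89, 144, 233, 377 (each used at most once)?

Starting from the Zeckendorf form and repeatedly splitting a term F_k into F_{k−1} + F_{k−2} (when neither is already used) reaches every representation.
361 = 233+89+34+5 = 233+89+34+3+2 = 233+89+21+13+5 = 233+89+21+13+3+2 = … (7 more), for 11 in all.

11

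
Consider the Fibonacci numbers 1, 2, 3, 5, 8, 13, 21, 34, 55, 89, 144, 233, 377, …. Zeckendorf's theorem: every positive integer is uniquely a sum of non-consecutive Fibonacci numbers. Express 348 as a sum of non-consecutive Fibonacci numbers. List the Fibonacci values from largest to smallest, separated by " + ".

233 + 89 + 21 + 5

Repeatedly subtract the largest Fibonacci number that fits:
233 ≤ 348 < 377, so take 233; remainder 115
89 ≤ 115 < 144, so take 89; remainder 26
21 ≤ 26 < 34, so take 21; remainder 5
5 ≤ 5 < 8, so take 5; remainder 0
So 348 = 233 + 89 + 21 + 5, with no two terms consecutive in the sequence.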